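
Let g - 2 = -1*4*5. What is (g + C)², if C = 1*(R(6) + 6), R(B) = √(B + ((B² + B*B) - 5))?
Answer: (12 - √73)² ≈ 11.944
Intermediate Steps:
R(B) = √(-5 + B + 2*B²) (R(B) = √(B + ((B² + B²) - 5)) = √(B + (2*B² - 5)) = √(B + (-5 + 2*B²)) = √(-5 + B + 2*B²))
g = -18 (g = 2 - 1*4*5 = 2 - 4*5 = 2 - 20 = -18)
C = 6 + √73 (C = 1*(√(-5 + 6 + 2*6²) + 6) = 1*(√(-5 + 6 + 2*36) + 6) = 1*(√(-5 + 6 + 72) + 6) = 1*(√73 + 6) = 1*(6 + √73) = 6 + √73 ≈ 14.544)
(g + C)² = (-18 + (6 + √73))² = (-12 + √73)²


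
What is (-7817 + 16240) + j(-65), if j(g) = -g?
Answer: 8488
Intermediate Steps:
(-7817 + 16240) + j(-65) = (-7817 + 16240) - 1*(-65) = 8423 + 65 = 8488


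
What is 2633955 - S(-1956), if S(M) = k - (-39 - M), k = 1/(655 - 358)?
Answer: 782853983/297 ≈ 2.6359e+6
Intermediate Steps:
k = 1/297 ≈ 0.0033670
S(M) = 11584/297 + M (S(M) = 1/297 - (-39 - M) = 1/297 + (39 + M) = 11584/297 + M)
2633955 - S(-1956) = 2633955 - (11584/297 - 1956) = 2633955 - 1*(-569348/297) = 2633955 + 569348/297 = 782853983/297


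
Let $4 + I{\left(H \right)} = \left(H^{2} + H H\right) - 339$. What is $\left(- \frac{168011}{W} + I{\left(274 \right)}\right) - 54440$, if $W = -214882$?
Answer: $\frac{20493249469}{214882} \approx 95370.0$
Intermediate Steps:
$I{\left(H \right)} = -343 + 2 H^{2}$ ($I{\left(H \right)} = -4 - \left(339 - H^{2} - H H\right) = -4 + \left(\left(H^{2} + H^{2}\right) - 339\right) = -4 + \left(2 H^{2} - 339\right) = -4 + \left(-339 + 2 H^{2}\right) = -343 + 2 H^{2}$)
$\left(- \frac{168011}{W} + I{\left(274 \right)}\right) - 54440 = \left(- \frac{168011}{-214882} - \left(343 - 2 \cdot 274^{2}\right)\right) - 54440 = \left(\left(-168011\right) \left(- \frac{1}{214882}\right) + \left(-343 + 2 \cdot 75076\right)\right) - 54440 = \left(\frac{168011}{214882} + \left(-343 + 150152\right)\right) - 54440 = \left(\frac{168011}{214882} + 149809\right) - 54440 = \frac{32191425549}{214882} - 54440 = \frac{20493249469}{214882}$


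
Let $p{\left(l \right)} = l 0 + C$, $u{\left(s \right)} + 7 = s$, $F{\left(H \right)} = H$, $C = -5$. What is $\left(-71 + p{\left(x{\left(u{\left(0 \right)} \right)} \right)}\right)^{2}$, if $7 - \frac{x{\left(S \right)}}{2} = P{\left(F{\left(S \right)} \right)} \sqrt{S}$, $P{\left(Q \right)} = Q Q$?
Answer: $5776$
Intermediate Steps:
$u{\left(s \right)} = -7 + s$
$P{\left(Q \right)} = Q^{2}$
$x{\left(S \right)} = 14 - 2 S^{\frac{5}{2}}$ ($x{\left(S \right)} = 14 - 2 S^{2} \sqrt{S} = 14 - 2 S^{\frac{5}{2}}$)
$p{\left(l \right)} = -5$ ($p{\left(l \right)} = l 0 - 5 = 0 - 5 = -5$)
$\left(-71 + p{\left(x{\left(u{\left(0 \right)} \right)} \right)}\right)^{2} = \left(-71 - 5\right)^{2} = \left(-76\right)^{2} = 5776$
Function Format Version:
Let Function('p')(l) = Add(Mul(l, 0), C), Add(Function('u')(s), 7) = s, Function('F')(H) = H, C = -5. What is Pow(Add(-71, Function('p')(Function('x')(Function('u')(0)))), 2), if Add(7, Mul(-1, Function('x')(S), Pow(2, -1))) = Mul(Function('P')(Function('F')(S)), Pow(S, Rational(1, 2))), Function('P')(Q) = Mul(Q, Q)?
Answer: 5776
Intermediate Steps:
Function('u')(s) = Add(-7, s)
Function('P')(Q) = Pow(Q, 2)
Function('x')(S) = Add(14, Mul(-2, Pow(S, Rational(5, 2)))) (Function('x')(S) = Add(14, Mul(-2, Mul(Pow(S, 2), Pow(S, Rational(1, 2))))) = Add(14, Mul(-2, Pow(S, Rational(5, 2)))))
Function('p')(l) = -5 (Function('p')(l) = Add(Mul(l, 0), -5) = Add(0, -5) = -5)
Pow(Add(-71, Function('p')(Function('x')(Function('u')(0)))), 2) = Pow(Add(-71, -5), 2) = Pow(-76, 2) = 5776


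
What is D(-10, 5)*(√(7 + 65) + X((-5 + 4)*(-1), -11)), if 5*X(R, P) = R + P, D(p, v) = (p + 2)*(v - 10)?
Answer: -80 + 240*√2 ≈ 259.41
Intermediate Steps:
D(p, v) = (-10 + v)*(2 + p) (D(p, v) = (2 + p)*(-10 + v) = (-10 + v)*(2 + p))
X(R, P) = P/5 + R/5 (X(R, P) = (R + P)/5 = (P + R)/5 = P/5 + R/5)
D(-10, 5)*(√(7 + 65) + X((-5 + 4)*(-1), -11)) = (-20 - 10*(-10) + 2*5 - 10*5)*(√(7 + 65) + ((⅕)*(-11) + ((-5 + 4)*(-1))/5)) = (-20 + 100 + 10 - 50)*(√72 + (-11/5 + (-1*(-1))/5)) = 40*(6*√2 + (-11/5 + (⅕)*1)) = 40*(6*√2 + (-11/5 + ⅕)) = 40*(6*√2 - 2) = 40*(-2 + 6*√2) = -80 + 240*√2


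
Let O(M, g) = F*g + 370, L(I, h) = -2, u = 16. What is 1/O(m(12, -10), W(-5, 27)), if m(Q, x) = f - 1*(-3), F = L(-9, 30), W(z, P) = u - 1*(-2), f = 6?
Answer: 1/334 ≈ 0.0029940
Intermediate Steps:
W(z, P) = 18 (W(z, P) = 16 - 1*(-2) = 16 + 2 = 18)
F = -2
m(Q, x) = 9 (m(Q, x) = 6 - 1*(-3) = 6 + 3 = 9)
O(M, g) = 370 - 2*g (O(M, g) = -2*g + 370 = 370 - 2*g)
1/O(m(12, -10), W(-5, 27)) = 1/(370 - 2*18) = 1/(370 - 36) = 1/334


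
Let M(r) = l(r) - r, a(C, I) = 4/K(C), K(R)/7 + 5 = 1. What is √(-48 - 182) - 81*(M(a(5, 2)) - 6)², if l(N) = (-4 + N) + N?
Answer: -408321/49 + I*√230 ≈ -8333.1 + 15.166*I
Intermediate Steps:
K(R) = -28 (K(R) = -35 + 7*1 = -35 + 7 = -28)
l(N) = -4 + 2*N
a(C, I) = -⅐ (a(C, I) = 4/(-28) = 4*(-1/28) = -⅐)
M(r) = -4 + r (M(r) = (-4 + 2*r) - r = -4 + r)
√(-48 - 182) - 81*(M(a(5, 2)) - 6)² = √(-48 - 182) - 81*((-4 - ⅐) - 6)² = √(-230) - 81*(-29/7 - 6)² = I*√230 - 81*(-71/7)² = I*√230 - 81*5041/49 = I*√230 - 408321/49 = -408321/49 + I*√230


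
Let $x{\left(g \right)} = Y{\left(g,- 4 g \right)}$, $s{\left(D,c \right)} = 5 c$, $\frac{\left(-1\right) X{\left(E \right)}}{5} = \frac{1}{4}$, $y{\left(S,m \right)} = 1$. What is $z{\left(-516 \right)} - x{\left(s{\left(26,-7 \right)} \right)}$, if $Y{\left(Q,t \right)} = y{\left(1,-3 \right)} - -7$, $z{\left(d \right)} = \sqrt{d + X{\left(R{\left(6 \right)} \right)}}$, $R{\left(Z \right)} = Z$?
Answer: $-8 + \frac{i \sqrt{2069}}{2} \approx -8.0 + 22.743 i$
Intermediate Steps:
$X{\left(E \right)} = - \frac{5}{4}$
$z{\left(d \right)} = \sqrt{- \frac{5}{4} + d}$ ($z{\left(d \right)} = \sqrt{d - \frac{5}{4}} = \sqrt{- \frac{5}{4} + d}$)
$Y{\left(Q,t \right)} = 8$ ($Y{\left(Q,t \right)} = 1 - -7 = 1 + 7 = 8$)
$x{\left(g \right)} = 8$
$z{\left(-516 \right)} - x{\left(s{\left(26,-7 \right)} \right)} = \frac{\sqrt{-5 + 4 \left(-516\right)}}{2} - 8 = \frac{\sqrt{-5 - 2064}}{2} - 8 = \frac{\sqrt{-2069}}{2} - 8 = \frac{i \sqrt{2069}}{2} - 8 = -8 + \frac{i \sqrt{2069}}{2}$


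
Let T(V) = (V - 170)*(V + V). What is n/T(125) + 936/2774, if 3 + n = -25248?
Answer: 13429379/5201250 ≈ 2.5820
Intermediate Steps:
n = -25251 (n = -3 - 25248 = -25251)
T(V) = 2*V*(-170 + V) (T(V) = (-170 + V)*(2*V) = 2*V*(-170 + V))
n/T(125) + 936/2774 = -25251*1/(250*(-170 + 125)) + 936/2774 = -25251/(2*125*(-45)) + 936*(1/2774) = -25251/(-11250) + 468/1387 = -25251*(-1/11250) + 468/1387 = 8417/3750 + 468/1387 = 13429379/5201250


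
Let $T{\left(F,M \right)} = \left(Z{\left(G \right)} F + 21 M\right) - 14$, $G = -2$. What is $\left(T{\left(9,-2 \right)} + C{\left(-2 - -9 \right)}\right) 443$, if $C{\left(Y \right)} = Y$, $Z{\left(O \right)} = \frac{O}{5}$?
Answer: $- \frac{116509}{5} \approx -23302.0$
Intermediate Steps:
$Z{\left(O \right)} = \frac{O}{5}$ ($Z{\left(O \right)} = O \frac{1}{5} = \frac{O}{5}$)
$T{\left(F,M \right)} = -14 + 21 M - \frac{2 F}{5}$ ($T{\left(F,M \right)} = \left(\frac{1}{5} \left(-2\right) F + 21 M\right) - 14 = \left(- \frac{2 F}{5} + 21 M\right) - 14 = \left(21 M - \frac{2 F}{5}\right) - 14 = -14 + 21 M - \frac{2 F}{5}$)
$\left(T{\left(9,-2 \right)} + C{\left(-2 - -9 \right)}\right) 443 = \left(\left(-14 + 21 \left(-2\right) - \frac{18}{5}\right) - -7\right) 443 = \left(\left(-14 - 42 - \frac{18}{5}\right) + \left(-2 + 9\right)\right) 443 = \left(- \frac{298}{5} + 7\right) 443 = \left(- \frac{263}{5}\right) 443 = - \frac{116509}{5}$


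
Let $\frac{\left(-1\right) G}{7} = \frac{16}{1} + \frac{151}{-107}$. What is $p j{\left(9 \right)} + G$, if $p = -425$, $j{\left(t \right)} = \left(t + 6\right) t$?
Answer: $- \frac{6150052}{107} \approx -57477.0$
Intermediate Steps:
$j{\left(t \right)} = t \left(6 + t\right)$ ($j{\left(t \right)} = \left(6 + t\right) t = t \left(6 + t\right)$)
$G = - \frac{10927}{107}$ ($G = - 7 \left(\frac{16}{1} + \frac{151}{-107}\right) = - 7 \left(16 \cdot 1 + 151 \left(- \frac{1}{107}\right)\right) = - 7 \left(16 - \frac{151}{107}\right) = \left(-7\right) \frac{1561}{107} = - \frac{10927}{107} \approx -102.12$)
$p j{\left(9 \right)} + G = - 425 \cdot 9 \left(6 + 9\right) - \frac{10927}{107} = - 425 \cdot 9 \cdot 15 - \frac{10927}{107} = \left(-425\right) 135 - \frac{10927}{107} = -57375 - \frac{10927}{107} = - \frac{6150052}{107}$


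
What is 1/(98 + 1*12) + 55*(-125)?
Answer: -756249/110 ≈ -6875.0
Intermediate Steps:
1/(98 + 1*12) + 55*(-125) = 1/(98 + 12) - 6875 = 1/110 - 6875 = -756249/110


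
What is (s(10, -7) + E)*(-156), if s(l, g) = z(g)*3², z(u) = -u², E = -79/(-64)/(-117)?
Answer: 3302287/48 ≈ 68798.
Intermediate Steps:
E = -79/7488 (E = -79*(-1/64)*(-1/117) = (79/64)*(-1/117) = -79/7488 ≈ -0.010550)
s(l, g) = -9*g² (s(l, g) = -g²*3² = -g²*9 = -9*g²)
(s(10, -7) + E)*(-156) = (-9*(-7)² - 79/7488)*(-156) = (-9*49 - 79/7488)*(-156) = (-441 - 79/7488)*(-156) = -3302287/7488*(-156) = 3302287/48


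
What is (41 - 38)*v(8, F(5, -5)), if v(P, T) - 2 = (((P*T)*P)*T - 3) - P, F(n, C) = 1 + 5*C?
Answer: 110565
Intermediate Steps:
v(P, T) = -1 - P + P²*T² (v(P, T) = 2 + ((((P*T)*P)*T - 3) - P) = 2 + (((T*P²)*T - 3) - P) = 2 + ((P²*T² - 3) - P) = 2 + ((-3 + P²*T²) - P) = 2 + (-3 - P + P²*T²) = -1 - P + P²*T²)
(41 - 38)*v(8, F(5, -5)) = (41 - 38)*(-1 - 1*8 + 8²*(1 + 5*(-5))²) = 3*(-1 - 8 + 64*(1 - 25)²) = 3*(-1 - 8 + 64*(-24)²) = 3*(-1 - 8 + 64*576) = 3*(-1 - 8 + 36864) = 3*36855 = 110565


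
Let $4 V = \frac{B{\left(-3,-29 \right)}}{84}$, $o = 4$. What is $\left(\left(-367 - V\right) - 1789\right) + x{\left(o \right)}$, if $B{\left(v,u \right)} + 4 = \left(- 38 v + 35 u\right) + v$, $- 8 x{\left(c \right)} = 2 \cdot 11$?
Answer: $- \frac{45277}{21} \approx -2156.0$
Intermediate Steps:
$x{\left(c \right)} = - \frac{11}{4}$ ($x{\left(c \right)} = - \frac{2 \cdot 11}{8} = \left(- \frac{1}{8}\right) 22 = - \frac{11}{4}$)
$B{\left(v,u \right)} = -4 - 37 v + 35 u$ ($B{\left(v,u \right)} = -4 + \left(\left(- 38 v + 35 u\right) + v\right) = -4 + \left(- 37 v + 35 u\right) = -4 - 37 v + 35 u$)
$V = - \frac{227}{84}$ ($V = \frac{\left(-4 - -111 + 35 \left(-29\right)\right) \frac{1}{84}}{4} = \frac{\left(-4 + 111 - 1015\right) \frac{1}{84}}{4} = \frac{\left(-908\right) \frac{1}{84}}{4} = \frac{1}{4} \left(- \frac{227}{21}\right) = - \frac{227}{84} \approx -2.7024$)
$\left(\left(-367 - V\right) - 1789\right) + x{\left(o \right)} = \left(\left(-367 - - \frac{227}{84}\right) - 1789\right) - \frac{11}{4} = \left(\left(-367 + \frac{227}{84}\right) - 1789\right) - \frac{11}{4} = \left(- \frac{30601}{84} - 1789\right) - \frac{11}{4} = - \frac{180877}{84} - \frac{11}{4} = - \frac{45277}{21}$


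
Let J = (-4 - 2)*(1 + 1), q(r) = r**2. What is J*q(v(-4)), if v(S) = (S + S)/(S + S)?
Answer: -12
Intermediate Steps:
v(S) = 1 (v(S) = (2*S)/((2*S)) = (2*S)*(1/(2*S)) = 1)
J = -12 (J = -6*2 = -12)
J*q(v(-4)) = -12*1**2 = -12*1 = -12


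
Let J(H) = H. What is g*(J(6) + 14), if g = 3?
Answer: 60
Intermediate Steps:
g*(J(6) + 14) = 3*(6 + 14) = 3*20 = 60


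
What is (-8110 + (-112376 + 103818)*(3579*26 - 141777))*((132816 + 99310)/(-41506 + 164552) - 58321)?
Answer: -1496050571668909680/61523 ≈ -2.4317e+13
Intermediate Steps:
(-8110 + (-112376 + 103818)*(3579*26 - 141777))*((132816 + 99310)/(-41506 + 164552) - 58321) = (-8110 - 8558*(93054 - 141777))*(232126/123046 - 58321) = (-8110 - 8558*(-48723))*(232126*(1/123046) - 58321) = (-8110 + 416971434)*(116063/61523 - 58321) = 416963324*(-3587966820/61523) = -1496050571668909680/61523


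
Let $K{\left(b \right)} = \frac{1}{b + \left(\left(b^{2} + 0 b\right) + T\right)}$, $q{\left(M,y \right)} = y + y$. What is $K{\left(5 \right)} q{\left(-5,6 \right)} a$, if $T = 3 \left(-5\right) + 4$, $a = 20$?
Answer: $\frac{240}{19} \approx 12.632$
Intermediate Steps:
$q{\left(M,y \right)} = 2 y$
$T = -11$ ($T = -15 + 4 = -11$)
$K{\left(b \right)} = \frac{1}{-11 + b + b^{2}}$ ($K{\left(b \right)} = \frac{1}{b + \left(\left(b^{2} + 0 b\right) - 11\right)} = \frac{1}{b + \left(\left(b^{2} + 0\right) - 11\right)} = \frac{1}{b + \left(b^{2} - 11\right)} = \frac{1}{b + \left(-11 + b^{2}\right)} = \frac{1}{-11 + b + b^{2}}$)
$K{\left(5 \right)} q{\left(-5,6 \right)} a = \frac{2 \cdot 6}{-11 + 5 + 5^{2}} \cdot 20 = \frac{1}{-11 + 5 + 25} \cdot 12 \cdot 20 = \frac{1}{19} \cdot 12 \cdot 20 = \frac{12}{19} \cdot 20 = \frac{240}{19}$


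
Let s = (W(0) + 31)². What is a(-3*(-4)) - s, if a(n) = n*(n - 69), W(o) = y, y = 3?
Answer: -1840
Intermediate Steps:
W(o) = 3
a(n) = n*(-69 + n)
s = 1156 (s = (3 + 31)² = 34² = 1156)
a(-3*(-4)) - s = (-3*(-4))*(-69 - 3*(-4)) - 1*1156 = 12*(-69 + 12) - 1156 = 12*(-57) - 1156 = -684 - 1156 = -1840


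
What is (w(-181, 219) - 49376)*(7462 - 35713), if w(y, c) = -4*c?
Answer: 1419669252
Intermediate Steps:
(w(-181, 219) - 49376)*(7462 - 35713) = (-4*219 - 49376)*(7462 - 35713) = (-876 - 49376)*(-28251) = -50252*(-28251) = 1419669252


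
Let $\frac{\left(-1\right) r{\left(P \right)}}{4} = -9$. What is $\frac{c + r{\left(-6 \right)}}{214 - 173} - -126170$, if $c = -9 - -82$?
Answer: $\frac{5173079}{41} \approx 1.2617 \cdot 10^{5}$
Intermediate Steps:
$c = 73$ ($c = -9 + 82 = 73$)
$r{\left(P \right)} = 36$ ($r{\left(P \right)} = \left(-4\right) \left(-9\right) = 36$)
$\frac{c + r{\left(-6 \right)}}{214 - 173} - -126170 = \frac{73 + 36}{214 - 173} - -126170 = \frac{109}{41} + 126170 = \frac{5173079}{41}$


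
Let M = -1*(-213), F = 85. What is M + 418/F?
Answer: 18523/85 ≈ 217.92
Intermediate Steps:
M = 213
M + 418/F = 213 + 418/85 = 18523/85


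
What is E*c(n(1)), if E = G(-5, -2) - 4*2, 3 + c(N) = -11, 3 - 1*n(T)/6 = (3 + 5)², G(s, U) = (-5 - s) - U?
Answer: 84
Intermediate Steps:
G(s, U) = -5 - U - s
n(T) = -366 (n(T) = 18 - 6*(3 + 5)² = 18 - 6*8² = 18 - 6*64 = 18 - 384 = -366)
c(N) = -14 (c(N) = -3 - 11 = -14)
E = -6 (E = (-5 - 1*(-2) - 1*(-5)) - 4*2 = (-5 + 2 + 5) - 8 = 2 - 8 = -6)
E*c(n(1)) = -6*(-14) = 84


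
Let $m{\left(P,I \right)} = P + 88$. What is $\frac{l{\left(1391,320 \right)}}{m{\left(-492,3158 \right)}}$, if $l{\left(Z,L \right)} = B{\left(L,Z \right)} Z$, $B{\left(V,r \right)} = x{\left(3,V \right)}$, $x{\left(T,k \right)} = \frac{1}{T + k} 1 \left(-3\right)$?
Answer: $\frac{4173}{130492} \approx 0.031979$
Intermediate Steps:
$x{\left(T,k \right)} = - \frac{3}{T + k}$ ($x{\left(T,k \right)} = \frac{1}{T + k} \left(-3\right) = - \frac{3}{T + k}$)
$B{\left(V,r \right)} = - \frac{3}{3 + V}$
$m{\left(P,I \right)} = 88 + P$
$l{\left(Z,L \right)} = - \frac{3 Z}{3 + L}$ ($l{\left(Z,L \right)} = - \frac{3}{3 + L} Z = - \frac{3 Z}{3 + L}$)
$\frac{l{\left(1391,320 \right)}}{m{\left(-492,3158 \right)}} = \frac{\left(-3\right) 1391 \frac{1}{3 + 320}}{88 - 492} = \frac{\left(-3\right) 1391 \cdot \frac{1}{323}}{-404} = \left(-3\right) 1391 \cdot \frac{1}{323} \left(- \frac{1}{404}\right) = \left(- \frac{4173}{323}\right) \left(- \frac{1}{404}\right) = \frac{4173}{130492}$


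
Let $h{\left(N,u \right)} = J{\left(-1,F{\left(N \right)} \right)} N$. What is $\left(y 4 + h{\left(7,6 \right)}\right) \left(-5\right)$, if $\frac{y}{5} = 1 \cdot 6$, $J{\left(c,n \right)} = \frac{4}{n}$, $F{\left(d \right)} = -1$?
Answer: $-460$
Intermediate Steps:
$h{\left(N,u \right)} = - 4 N$ ($h{\left(N,u \right)} = \frac{4}{-1} N = 4 \left(-1\right) N = - 4 N$)
$y = 30$ ($y = 5 \cdot 1 \cdot 6 = 5 \cdot 6 = 30$)
$\left(y 4 + h{\left(7,6 \right)}\right) \left(-5\right) = \left(30 \cdot 4 - 28\right) \left(-5\right) = \left(120 - 28\right) \left(-5\right) = 92 \left(-5\right) = -460$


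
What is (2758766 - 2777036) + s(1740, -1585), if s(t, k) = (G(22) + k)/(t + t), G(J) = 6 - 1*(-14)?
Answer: -12716233/696 ≈ -18270.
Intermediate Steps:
G(J) = 20 (G(J) = 6 + 14 = 20)
s(t, k) = (20 + k)/(2*t) (s(t, k) = (20 + k)/(t + t) = (20 + k)/((2*t)) = (20 + k)*(1/(2*t)) = (20 + k)/(2*t))
(2758766 - 2777036) + s(1740, -1585) = (2758766 - 2777036) + (½)*(20 - 1585)/1740 = -18270 + (½)*(1/1740)*(-1565) = -18270 - 313/696 = -12716233/696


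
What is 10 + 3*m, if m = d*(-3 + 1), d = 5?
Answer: -20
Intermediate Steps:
m = -10 (m = 5*(-3 + 1) = 5*(-2) = -10)
10 + 3*m = 10 + 3*(-10) = 10 - 30 = -20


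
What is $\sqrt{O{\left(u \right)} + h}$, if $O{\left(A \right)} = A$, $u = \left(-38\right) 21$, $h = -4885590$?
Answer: $6 i \sqrt{135733} \approx 2210.5 i$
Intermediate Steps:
$u = -798$
$\sqrt{O{\left(u \right)} + h} = \sqrt{-798 - 4885590} = \sqrt{-4886388} = 6 i \sqrt{135733}$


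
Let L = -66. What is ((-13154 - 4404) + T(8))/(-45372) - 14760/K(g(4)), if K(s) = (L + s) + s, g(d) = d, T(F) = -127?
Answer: 111786075/438596 ≈ 254.87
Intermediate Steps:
K(s) = -66 + 2*s (K(s) = (-66 + s) + s = -66 + 2*s)
((-13154 - 4404) + T(8))/(-45372) - 14760/K(g(4)) = ((-13154 - 4404) - 127)/(-45372) - 14760/(-66 + 2*4) = (-17558 - 127)*(-1/45372) - 14760/(-66 + 8) = -17685*(-1/45372) - 14760/(-58) = 5895/15124 - 14760*(-1/58) = 5895/15124 + 7380/29 = 111786075/438596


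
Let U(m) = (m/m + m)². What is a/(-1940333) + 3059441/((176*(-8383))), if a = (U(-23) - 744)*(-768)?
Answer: -566449436663/260252984624 ≈ -2.1765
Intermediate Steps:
U(m) = (1 + m)²
a = 199680 (a = ((1 - 23)² - 744)*(-768) = ((-22)² - 744)*(-768) = (484 - 744)*(-768) = -260*(-768) = 199680)
a/(-1940333) + 3059441/((176*(-8383))) = 199680/(-1940333) + 3059441/((176*(-8383))) = 199680*(-1/1940333) + 3059441/(-1475408) = -199680/1940333 + 3059441*(-1/1475408) = -199680/1940333 - 278131/134128 = -566449436663/260252984624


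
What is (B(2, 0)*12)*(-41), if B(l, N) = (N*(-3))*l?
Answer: 0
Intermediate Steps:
B(l, N) = -3*N*l (B(l, N) = (-3*N)*l = -3*N*l)
(B(2, 0)*12)*(-41) = (-3*0*2*12)*(-41) = (0*12)*(-41) = 0*(-41) = 0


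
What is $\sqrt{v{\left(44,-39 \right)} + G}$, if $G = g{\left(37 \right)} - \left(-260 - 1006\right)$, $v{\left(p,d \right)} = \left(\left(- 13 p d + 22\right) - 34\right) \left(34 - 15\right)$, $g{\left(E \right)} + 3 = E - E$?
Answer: $\sqrt{424887} \approx 651.83$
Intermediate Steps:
$g{\left(E \right)} = -3$ ($g{\left(E \right)} = -3 + \left(E - E\right) = -3 + 0 = -3$)
$v{\left(p,d \right)} = -228 - 247 d p$ ($v{\left(p,d \right)} = \left(\left(- 13 d p + 22\right) - 34\right) 19 = \left(\left(22 - 13 d p\right) - 34\right) 19 = \left(-12 - 13 d p\right) 19 = -228 - 247 d p$)
$G = 1263$ ($G = -3 - \left(-260 - 1006\right) = -3 - -1266 = -3 + 1266 = 1263$)
$\sqrt{v{\left(44,-39 \right)} + G} = \sqrt{\left(-228 - \left(-9633\right) 44\right) + 1263} = \sqrt{\left(-228 + 423852\right) + 1263} = \sqrt{423624 + 1263} = \sqrt{424887}$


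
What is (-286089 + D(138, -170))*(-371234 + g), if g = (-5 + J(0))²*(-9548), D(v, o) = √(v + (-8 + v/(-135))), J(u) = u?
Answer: 174495408126 - 1219868*√7255/15 ≈ 1.7449e+11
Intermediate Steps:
D(v, o) = √(-8 + 134*v/135) (D(v, o) = √(v + (-8 + v*(-1/135))) = √(v + (-8 - v/135)) = √(-8 + 134*v/135))
g = -238700 (g = (-5 + 0)²*(-9548) = (-5)²*(-9548) = 25*(-9548) = -238700)
(-286089 + D(138, -170))*(-371234 + g) = (-286089 + √(-16200 + 2010*138)/45)*(-371234 - 238700) = (-286089 + √(-16200 + 277380)/45)*(-609934) = (-286089 + √261180/45)*(-609934) = (-286089 + (6*√7255)/45)*(-609934) = (-286089 + 2*√7255/15)*(-609934) = 174495408126 - 1219868*√7255/15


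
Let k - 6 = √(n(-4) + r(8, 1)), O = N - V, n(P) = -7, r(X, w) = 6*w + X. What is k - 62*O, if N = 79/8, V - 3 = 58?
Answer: 12703/4 + √7 ≈ 3178.4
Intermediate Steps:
r(X, w) = X + 6*w
V = 61 (V = 3 + 58 = 61)
N = 79/8 (N = 79*(⅛) = 79/8 ≈ 9.8750)
O = -409/8 (O = 79/8 - 1*61 = 79/8 - 61 = -409/8 ≈ -51.125)
k = 6 + √7 (k = 6 + √(-7 + (8 + 6*1)) = 6 + √(-7 + (8 + 6)) = 6 + √(-7 + 14) = 6 + √7 ≈ 8.6458)
k - 62*O = (6 + √7) - 62*(-409/8) = (6 + √7) + 12679/4 = 12703/4 + √7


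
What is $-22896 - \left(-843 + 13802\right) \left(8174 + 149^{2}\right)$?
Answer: $-393652521$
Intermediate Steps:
$-22896 - \left(-843 + 13802\right) \left(8174 + 149^{2}\right) = -22896 - 12959 \left(8174 + 22201\right) = -22896 - 12959 \cdot 30375 = -22896 - 393629625 = -393652521$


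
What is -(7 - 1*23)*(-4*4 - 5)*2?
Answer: -672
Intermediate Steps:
-(7 - 1*23)*(-4*4 - 5)*2 = -(7 - 23)*(-16 - 5)*2 = -(-16*(-21))*2 = -336*2 = -1*672 = -672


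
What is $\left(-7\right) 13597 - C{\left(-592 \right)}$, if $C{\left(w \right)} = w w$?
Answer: $-445643$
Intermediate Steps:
$C{\left(w \right)} = w^{2}$
$\left(-7\right) 13597 - C{\left(-592 \right)} = \left(-7\right) 13597 - \left(-592\right)^{2} = -95179 - 350464 = -445643$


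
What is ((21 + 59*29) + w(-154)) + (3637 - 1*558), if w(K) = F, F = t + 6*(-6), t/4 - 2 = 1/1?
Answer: 4787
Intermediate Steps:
t = 12 (t = 8 + 4/1 = 8 + 4*1 = 8 + 4 = 12)
F = -24 (F = 12 + 6*(-6) = 12 - 36 = -24)
w(K) = -24
((21 + 59*29) + w(-154)) + (3637 - 1*558) = ((21 + 59*29) - 24) + (3637 - 1*558) = ((21 + 1711) - 24) + (3637 - 558) = (1732 - 24) + 3079 = 1708 + 3079 = 4787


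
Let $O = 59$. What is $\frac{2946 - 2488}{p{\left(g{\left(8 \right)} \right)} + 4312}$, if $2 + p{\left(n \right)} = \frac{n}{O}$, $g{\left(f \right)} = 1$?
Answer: $\frac{27022}{254291} \approx 0.10626$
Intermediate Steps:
$p{\left(n \right)} = -2 + \frac{n}{59}$
$\frac{2946 - 2488}{p{\left(g{\left(8 \right)} \right)} + 4312} = \frac{2946 - 2488}{\left(-2 + \frac{1}{59} \cdot 1\right) + 4312} = \frac{458}{\left(-2 + \frac{1}{59}\right) + 4312} = \frac{458}{- \frac{117}{59} + 4312} = \frac{458}{\frac{254291}{59}} = 458 \cdot \frac{59}{254291} = \frac{27022}{254291}$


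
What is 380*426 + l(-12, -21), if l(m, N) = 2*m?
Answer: 161856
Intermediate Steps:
380*426 + l(-12, -21) = 380*426 + 2*(-12) = 161880 - 24 = 161856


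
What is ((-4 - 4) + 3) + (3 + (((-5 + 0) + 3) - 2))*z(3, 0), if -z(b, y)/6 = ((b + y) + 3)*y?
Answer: -5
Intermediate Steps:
z(b, y) = -6*y*(3 + b + y) (z(b, y) = -6*((b + y) + 3)*y = -6*(3 + b + y)*y = -6*y*(3 + b + y))
((-4 - 4) + 3) + (3 + (((-5 + 0) + 3) - 2))*z(3, 0) = ((-4 - 4) + 3) + (3 + (((-5 + 0) + 3) - 2))*(-6*0*(3 + 3 + 0)) = (-8 + 3) + (3 + ((-5 + 3) - 2))*(-6*0*6) = -5 + (3 + (-2 - 2))*0 = -5 + (3 - 4)*0 = -5 - 1*0 = -5 + 0 = -5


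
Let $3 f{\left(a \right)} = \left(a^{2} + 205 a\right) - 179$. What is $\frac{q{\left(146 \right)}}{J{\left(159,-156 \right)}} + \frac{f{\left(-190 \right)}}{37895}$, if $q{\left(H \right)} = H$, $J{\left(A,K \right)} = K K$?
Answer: $- \frac{732253}{35469720} \approx -0.020644$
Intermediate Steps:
$J{\left(A,K \right)} = K^{2}$
$f{\left(a \right)} = - \frac{179}{3} + \frac{a^{2}}{3} + \frac{205 a}{3}$ ($f{\left(a \right)} = \frac{\left(a^{2} + 205 a\right) - 179}{3} = \frac{-179 + a^{2} + 205 a}{3} = - \frac{179}{3} + \frac{a^{2}}{3} + \frac{205 a}{3}$)
$\frac{q{\left(146 \right)}}{J{\left(159,-156 \right)}} + \frac{f{\left(-190 \right)}}{37895} = \frac{146}{\left(-156\right)^{2}} + \frac{- \frac{179}{3} + \frac{\left(-190\right)^{2}}{3} + \frac{205}{3} \left(-190\right)}{37895} = \frac{146}{24336} + \left(- \frac{179}{3} + \frac{1}{3} \cdot 36100 - \frac{38950}{3}\right) \frac{1}{37895} = 146 \cdot \frac{1}{24336} + \left(- \frac{179}{3} + \frac{36100}{3} - \frac{38950}{3}\right) \frac{1}{37895} = \frac{73}{12168} - \frac{233}{8745} = - \frac{732253}{35469720}$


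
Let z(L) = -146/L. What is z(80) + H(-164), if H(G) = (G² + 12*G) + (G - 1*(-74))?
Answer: 993447/40 ≈ 24836.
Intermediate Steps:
H(G) = 74 + G² + 13*G (H(G) = (G² + 12*G) + (G + 74) = (G² + 12*G) + (74 + G) = 74 + G² + 13*G)
z(80) + H(-164) = -146/80 + (74 + (-164)² + 13*(-164)) = -146*1/80 + (74 + 26896 - 2132) = -73/40 + 24838 = 993447/40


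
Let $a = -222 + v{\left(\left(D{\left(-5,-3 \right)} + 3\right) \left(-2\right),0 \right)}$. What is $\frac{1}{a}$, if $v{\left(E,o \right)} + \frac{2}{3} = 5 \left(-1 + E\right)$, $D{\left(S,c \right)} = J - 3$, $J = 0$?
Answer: $- \frac{3}{683} \approx -0.0043924$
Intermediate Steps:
$D{\left(S,c \right)} = -3$ ($D{\left(S,c \right)} = 0 - 3 = -3$)
$v{\left(E,o \right)} = - \frac{17}{3} + 5 E$ ($v{\left(E,o \right)} = - \frac{2}{3} + 5 \left(-1 + E\right) = - \frac{2}{3} + \left(-5 + 5 E\right) = - \frac{17}{3} + 5 E$)
$a = - \frac{683}{3}$ ($a = -222 - \left(\frac{17}{3} - 5 \left(-3 + 3\right) \left(-2\right)\right) = -222 - \left(\frac{17}{3} - 5 \cdot 0 \left(-2\right)\right) = -222 + \left(- \frac{17}{3} + 5 \cdot 0\right) = -222 + \left(- \frac{17}{3} + 0\right) = -222 - \frac{17}{3} = - \frac{683}{3} \approx -227.67$)
$\frac{1}{a} = \frac{1}{- \frac{683}{3}} = - \frac{3}{683}$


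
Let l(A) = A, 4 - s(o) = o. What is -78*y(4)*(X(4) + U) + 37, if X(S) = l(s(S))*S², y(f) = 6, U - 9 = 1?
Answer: -4643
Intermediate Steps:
U = 10 (U = 9 + 1 = 10)
s(o) = 4 - o
X(S) = S²*(4 - S) (X(S) = (4 - S)*S² = S²*(4 - S))
-78*y(4)*(X(4) + U) + 37 = -468*(4²*(4 - 1*4) + 10) + 37 = -468*(16*(4 - 4) + 10) + 37 = -468*(16*0 + 10) + 37 = -468*(0 + 10) + 37 = -468*10 + 37 = -78*60 + 37 = -4680 + 37 = -4643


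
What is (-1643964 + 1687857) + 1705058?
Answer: 1748951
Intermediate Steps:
(-1643964 + 1687857) + 1705058 = 43893 + 1705058 = 1748951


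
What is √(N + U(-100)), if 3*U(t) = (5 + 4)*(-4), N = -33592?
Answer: 2*I*√8401 ≈ 183.31*I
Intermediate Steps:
U(t) = -12 (U(t) = ((5 + 4)*(-4))/3 = (9*(-4))/3 = (⅓)*(-36) = -12)
√(N + U(-100)) = √(-33592 - 12) = √(-33604) = 2*I*√8401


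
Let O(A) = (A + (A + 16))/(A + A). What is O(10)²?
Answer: 81/25 ≈ 3.2400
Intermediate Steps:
O(A) = (16 + 2*A)/(2*A) (O(A) = (A + (16 + A))/((2*A)) = (16 + 2*A)*(1/(2*A)) = (16 + 2*A)/(2*A))
O(10)² = ((8 + 10)/10)² = ((⅒)*18)² = (9/5)² = 81/25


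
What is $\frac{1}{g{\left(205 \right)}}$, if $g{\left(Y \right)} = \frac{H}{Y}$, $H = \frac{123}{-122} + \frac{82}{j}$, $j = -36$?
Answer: $- \frac{2745}{44} \approx -62.386$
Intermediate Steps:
$H = - \frac{1804}{549}$ ($H = \frac{123}{-122} + \frac{82}{-36} = 123 \left(- \frac{1}{122}\right) + 82 \left(- \frac{1}{36}\right) = - \frac{123}{122} - \frac{41}{18} = - \frac{1804}{549} \approx -3.286$)
$g{\left(Y \right)} = - \frac{1804}{549 Y}$
$\frac{1}{g{\left(205 \right)}} = \frac{1}{\left(- \frac{1804}{549}\right) \frac{1}{205}} = \frac{1}{- \frac{44}{2745}} = - \frac{2745}{44}$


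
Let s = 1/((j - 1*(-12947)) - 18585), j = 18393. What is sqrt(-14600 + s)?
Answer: I*sqrt(2375274352245)/12755 ≈ 120.83*I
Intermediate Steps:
s = 1/12755 (s = 1/((18393 - 1*(-12947)) - 18585) = 1/((18393 + 12947) - 18585) = 1/(31340 - 18585) = 1/12755 ≈ 7.8401e-5)
sqrt(-14600 + s) = sqrt(-14600 + 1/12755) = sqrt(-186222999/12755) = I*sqrt(2375274352245)/12755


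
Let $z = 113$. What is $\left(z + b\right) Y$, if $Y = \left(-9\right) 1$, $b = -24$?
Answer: $-801$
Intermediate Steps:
$Y = -9$
$\left(z + b\right) Y = \left(113 - 24\right) \left(-9\right) = 89 \left(-9\right) = -801$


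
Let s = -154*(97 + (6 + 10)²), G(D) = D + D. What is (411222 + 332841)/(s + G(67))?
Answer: -248021/18076 ≈ -13.721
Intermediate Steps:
G(D) = 2*D
s = -54362 (s = -154*(97 + 16²) = -154*(97 + 256) = -154*353 = -54362)
(411222 + 332841)/(s + G(67)) = (411222 + 332841)/(-54362 + 2*67) = 744063/(-54362 + 134) = 744063/(-54228) = 744063*(-1/54228) = -248021/18076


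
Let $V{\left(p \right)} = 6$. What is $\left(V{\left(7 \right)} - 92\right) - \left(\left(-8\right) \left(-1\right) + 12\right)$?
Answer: $-106$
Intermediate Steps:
$\left(V{\left(7 \right)} - 92\right) - \left(\left(-8\right) \left(-1\right) + 12\right) = \left(6 - 92\right) - \left(\left(-8\right) \left(-1\right) + 12\right) = -86 - \left(8 + 12\right) = -86 - 20 = -106$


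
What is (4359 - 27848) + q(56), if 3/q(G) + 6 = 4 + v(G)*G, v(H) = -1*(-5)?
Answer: -6529939/278 ≈ -23489.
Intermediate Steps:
v(H) = 5
q(G) = 3/(-2 + 5*G) (q(G) = 3/(-6 + (4 + 5*G)) = 3/(-2 + 5*G))
(4359 - 27848) + q(56) = (4359 - 27848) + 3/(-2 + 5*56) = -23489 + 3/(-2 + 280) = -23489 + 3/278 = -6529939/278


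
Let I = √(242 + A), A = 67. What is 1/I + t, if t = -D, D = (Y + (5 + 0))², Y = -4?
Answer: -1 + √309/309 ≈ -0.94311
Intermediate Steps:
D = 1 (D = (-4 + (5 + 0))² = (-4 + 5)² = 1² = 1)
I = √309 (I = √(242 + 67) = √309 ≈ 17.578)
t = -1 (t = -1*1 = -1)
1/I + t = 1/(√309) - 1 = √309/309 - 1 = -1 + √309/309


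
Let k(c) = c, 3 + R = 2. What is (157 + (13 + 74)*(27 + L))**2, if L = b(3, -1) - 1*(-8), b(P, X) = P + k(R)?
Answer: 11397376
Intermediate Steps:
R = -1 (R = -3 + 2 = -1)
b(P, X) = -1 + P (b(P, X) = P - 1 = -1 + P)
L = 10 (L = (-1 + 3) - 1*(-8) = 2 + 8 = 10)
(157 + (13 + 74)*(27 + L))**2 = (157 + (13 + 74)*(27 + 10))**2 = (157 + 87*37)**2 = (157 + 3219)**2 = 3376**2 = 11397376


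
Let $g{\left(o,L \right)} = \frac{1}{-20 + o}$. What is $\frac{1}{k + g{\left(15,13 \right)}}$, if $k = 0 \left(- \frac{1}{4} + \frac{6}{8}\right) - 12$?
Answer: $- \frac{5}{61} \approx -0.081967$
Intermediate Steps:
$k = -12$ ($k = 0 \left(\left(-1\right) \frac{1}{4} + 6 \cdot \frac{1}{8}\right) - 12 = 0 \left(- \frac{1}{4} + \frac{3}{4}\right) - 12 = 0 \cdot \frac{1}{2} - 12 = 0 - 12 = -12$)
$\frac{1}{k + g{\left(15,13 \right)}} = \frac{1}{-12 + \frac{1}{-20 + 15}} = \frac{1}{-12 + \frac{1}{-5}} = \frac{1}{-12 - \frac{1}{5}} = \frac{1}{- \frac{61}{5}} = - \frac{5}{61}$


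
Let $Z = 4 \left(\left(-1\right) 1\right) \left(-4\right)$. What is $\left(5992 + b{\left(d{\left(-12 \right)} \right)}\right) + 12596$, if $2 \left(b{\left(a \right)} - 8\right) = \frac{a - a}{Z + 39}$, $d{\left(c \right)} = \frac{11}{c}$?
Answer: $18596$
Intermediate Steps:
$Z = 16$ ($Z = 4 \left(-1\right) \left(-4\right) = \left(-4\right) \left(-4\right) = 16$)
$b{\left(a \right)} = 8$ ($b{\left(a \right)} = 8 + \frac{\left(a - a\right) \frac{1}{16 + 39}}{2} = 8 + \frac{0 \cdot \frac{1}{55}}{2} = 8 + \frac{1}{2} \cdot 0 = 8 + 0 = 8$)
$\left(5992 + b{\left(d{\left(-12 \right)} \right)}\right) + 12596 = \left(5992 + 8\right) + 12596 = 6000 + 12596 = 18596$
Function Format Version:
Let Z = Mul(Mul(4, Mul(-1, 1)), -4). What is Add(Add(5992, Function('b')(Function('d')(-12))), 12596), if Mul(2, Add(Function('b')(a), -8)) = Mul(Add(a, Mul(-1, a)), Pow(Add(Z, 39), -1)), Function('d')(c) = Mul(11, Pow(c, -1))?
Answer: 18596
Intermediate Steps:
Z = 16 (Z = Mul(Mul(4, -1), -4) = Mul(-4, -4) = 16)
Function('b')(a) = 8 (Function('b')(a) = Add(8, Mul(Rational(1, 2), Mul(Add(a, Mul(-1, a)), Pow(Add(16, 39), -1)))) = Add(8, Mul(Rational(1, 2), Mul(0, Pow(55, -1)))) = Add(8, Mul(Rational(1, 2), Mul(0, Rational(1, 55)))) = Add(8, Mul(Rational(1, 2), 0)) = Add(8, 0) = 8)
Add(Add(5992, Function('b')(Function('d')(-12))), 12596) = Add(Add(5992, 8), 12596) = Add(6000, 12596) = 18596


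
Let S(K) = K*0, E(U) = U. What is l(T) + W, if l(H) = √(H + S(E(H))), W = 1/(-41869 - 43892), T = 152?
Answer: -1/85761 + 2*√38 ≈ 12.329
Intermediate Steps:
S(K) = 0
W = -1/85761 (W = 1/(-85761) = -1/85761 ≈ -1.1660e-5)
l(H) = √H (l(H) = √(H + 0) = √H)
l(T) + W = √152 - 1/85761 = 2*√38 - 1/85761 = -1/85761 + 2*√38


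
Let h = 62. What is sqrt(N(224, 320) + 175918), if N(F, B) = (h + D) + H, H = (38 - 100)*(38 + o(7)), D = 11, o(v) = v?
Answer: sqrt(173201) ≈ 416.17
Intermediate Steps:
H = -2790 (H = (38 - 100)*(38 + 7) = -62*45 = -2790)
N(F, B) = -2717 (N(F, B) = (62 + 11) - 2790 = 73 - 2790 = -2717)
sqrt(N(224, 320) + 175918) = sqrt(-2717 + 175918) = sqrt(173201)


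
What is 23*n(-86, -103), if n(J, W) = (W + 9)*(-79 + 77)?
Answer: 4324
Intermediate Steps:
n(J, W) = -18 - 2*W (n(J, W) = (9 + W)*(-2) = -18 - 2*W)
23*n(-86, -103) = 23*(-18 - 2*(-103)) = 23*(-18 + 206) = 23*188 = 4324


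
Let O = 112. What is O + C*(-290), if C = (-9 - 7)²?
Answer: -74128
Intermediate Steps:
C = 256 (C = (-16)² = 256)
O + C*(-290) = 112 + 256*(-290) = 112 - 74240 = -74128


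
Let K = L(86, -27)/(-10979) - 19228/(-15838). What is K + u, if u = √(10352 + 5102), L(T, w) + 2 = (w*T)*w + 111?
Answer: -391784851/86942701 + √15454 ≈ 119.81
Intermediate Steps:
L(T, w) = 109 + T*w² (L(T, w) = -2 + ((w*T)*w + 111) = -2 + ((T*w)*w + 111) = -2 + (T*w² + 111) = -2 + (111 + T*w²) = 109 + T*w²)
u = √15454 ≈ 124.31
K = -391784851/86942701 (K = (109 + 86*(-27)²)/(-10979) - 19228/(-15838) = (109 + 86*729)*(-1/10979) - 19228*(-1/15838) = (109 + 62694)*(-1/10979) + 9614/7919 = 62803*(-1/10979) + 9614/7919 = -62803/10979 + 9614/7919 = -391784851/86942701 ≈ -4.5062)
K + u = -391784851/86942701 + √15454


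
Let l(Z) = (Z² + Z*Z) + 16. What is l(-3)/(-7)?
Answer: -34/7 ≈ -4.8571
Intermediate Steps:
l(Z) = 16 + 2*Z² (l(Z) = (Z² + Z²) + 16 = 2*Z² + 16 = 16 + 2*Z²)
l(-3)/(-7) = (16 + 2*(-3)²)/(-7) = -(16 + 2*9)/7 = -(16 + 18)/7 = -⅐*34 = -34/7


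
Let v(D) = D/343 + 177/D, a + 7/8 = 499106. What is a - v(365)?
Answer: 499882177507/1001560 ≈ 4.9910e+5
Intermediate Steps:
a = 3992841/8 (a = -7/8 + 499106 = 3992841/8 ≈ 4.9911e+5)
v(D) = 177/D + D/343 (v(D) = D*(1/343) + 177/D = D/343 + 177/D = 177/D + D/343)
a - v(365) = 3992841/8 - (177/365 + (1/343)*365) = 3992841/8 - (177*(1/365) + 365/343) = 3992841/8 - (177/365 + 365/343) = 3992841/8 - 1*193936/125195 = 3992841/8 - 193936/125195 = 499882177507/1001560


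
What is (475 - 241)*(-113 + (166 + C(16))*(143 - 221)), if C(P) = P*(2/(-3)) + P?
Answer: -3153618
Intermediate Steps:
C(P) = P/3 (C(P) = P*(2*(-1/3)) + P = P*(-2/3) + P = -2*P/3 + P = P/3)
(475 - 241)*(-113 + (166 + C(16))*(143 - 221)) = (475 - 241)*(-113 + (166 + (1/3)*16)*(143 - 221)) = 234*(-113 + (166 + 16/3)*(-78)) = 234*(-113 + (514/3)*(-78)) = 234*(-113 - 13364) = 234*(-13477) = -3153618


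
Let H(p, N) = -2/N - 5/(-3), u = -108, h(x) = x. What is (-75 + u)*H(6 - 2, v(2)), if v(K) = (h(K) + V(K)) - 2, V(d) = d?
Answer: -122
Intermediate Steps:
v(K) = -2 + 2*K (v(K) = (K + K) - 2 = 2*K - 2 = -2 + 2*K)
H(p, N) = 5/3 - 2/N (H(p, N) = -2/N - 5*(-⅓) = -2/N + 5/3 = 5/3 - 2/N)
(-75 + u)*H(6 - 2, v(2)) = (-75 - 108)*(5/3 - 2/(-2 + 2*2)) = -183*(5/3 - 2/(-2 + 4)) = -183*(5/3 - 2/2) = -183*(5/3 - 2*½) = -183*(5/3 - 1) = -183*⅔ = -122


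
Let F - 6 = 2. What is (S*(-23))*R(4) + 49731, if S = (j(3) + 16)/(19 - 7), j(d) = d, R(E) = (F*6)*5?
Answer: 40991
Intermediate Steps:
F = 8 (F = 6 + 2 = 8)
R(E) = 240 (R(E) = (8*6)*5 = 48*5 = 240)
S = 19/12 (S = (3 + 16)/(19 - 7) = 19/12 ≈ 1.5833)
(S*(-23))*R(4) + 49731 = ((19/12)*(-23))*240 + 49731 = -437/12*240 + 49731 = -8740 + 49731 = 40991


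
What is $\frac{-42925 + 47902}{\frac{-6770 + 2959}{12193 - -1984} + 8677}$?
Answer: $\frac{70558929}{123010018} \approx 0.5736$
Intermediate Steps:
$\frac{-42925 + 47902}{\frac{-6770 + 2959}{12193 - -1984} + 8677} = \frac{4977}{- \frac{3811}{12193 + 1984} + 8677} = \frac{4977}{- \frac{3811}{14177} + 8677} = \frac{4977}{\frac{123010018}{14177}} = 4977 \cdot \frac{14177}{123010018} = \frac{70558929}{123010018}$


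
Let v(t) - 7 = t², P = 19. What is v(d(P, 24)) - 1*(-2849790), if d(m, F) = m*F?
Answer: 3057733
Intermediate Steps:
d(m, F) = F*m
v(t) = 7 + t²
v(d(P, 24)) - 1*(-2849790) = (7 + (24*19)²) - 1*(-2849790) = (7 + 456²) + 2849790 = (7 + 207936) + 2849790 = 207943 + 2849790 = 3057733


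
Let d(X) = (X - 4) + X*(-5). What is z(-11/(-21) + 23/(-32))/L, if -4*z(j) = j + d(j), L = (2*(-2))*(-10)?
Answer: 153/7168 ≈ 0.021345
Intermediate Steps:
d(X) = -4 - 4*X (d(X) = (-4 + X) - 5*X = -4 - 4*X)
L = 40 (L = -4*(-10) = 40)
z(j) = 1 + 3*j/4 (z(j) = -(j + (-4 - 4*j))/4 = -(-4 - 3*j)/4 = 1 + 3*j/4)
z(-11/(-21) + 23/(-32))/L = (1 + 3*(-11/(-21) + 23/(-32))/4)/40 = (1 + 3*(-11*(-1/21) + 23*(-1/32))/4)*(1/40) = (1 + 3*(11/21 - 23/32)/4)*(1/40) = (1 + (3/4)*(-131/672))*(1/40) = (1 - 131/896)*(1/40) = (765/896)*(1/40) = 153/7168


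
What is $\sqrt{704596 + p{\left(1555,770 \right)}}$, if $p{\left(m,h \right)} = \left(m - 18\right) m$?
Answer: $\sqrt{3094631} \approx 1759.2$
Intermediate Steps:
$p{\left(m,h \right)} = m \left(-18 + m\right)$ ($p{\left(m,h \right)} = \left(-18 + m\right) m = m \left(-18 + m\right)$)
$\sqrt{704596 + p{\left(1555,770 \right)}} = \sqrt{704596 + 1555 \left(-18 + 1555\right)} = \sqrt{704596 + 1555 \cdot 1537} = \sqrt{704596 + 2390035} = \sqrt{3094631}$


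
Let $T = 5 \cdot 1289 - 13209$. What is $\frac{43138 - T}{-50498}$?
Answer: $- \frac{24951}{25249} \approx -0.9882$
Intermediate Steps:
$T = -6764$ ($T = 6445 - 13209 = -6764$)
$\frac{43138 - T}{-50498} = \frac{43138 - -6764}{-50498} = \left(43138 + 6764\right) \left(- \frac{1}{50498}\right) = 49902 \left(- \frac{1}{50498}\right) = - \frac{24951}{25249}$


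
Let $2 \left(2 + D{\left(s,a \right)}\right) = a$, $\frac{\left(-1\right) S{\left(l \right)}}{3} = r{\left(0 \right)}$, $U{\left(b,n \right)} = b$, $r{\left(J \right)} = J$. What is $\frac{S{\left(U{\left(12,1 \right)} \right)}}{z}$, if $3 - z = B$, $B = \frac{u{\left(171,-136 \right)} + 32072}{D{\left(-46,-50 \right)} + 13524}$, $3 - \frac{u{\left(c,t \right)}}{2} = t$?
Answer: $0$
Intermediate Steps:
$u{\left(c,t \right)} = 6 - 2 t$
$S{\left(l \right)} = 0$ ($S{\left(l \right)} = \left(-3\right) 0 = 0$)
$D{\left(s,a \right)} = -2 + \frac{a}{2}$
$B = \frac{32350}{13497}$ ($B = \frac{\left(6 - -272\right) + 32072}{\left(-2 + \frac{1}{2} \left(-50\right)\right) + 13524} = \frac{\left(6 + 272\right) + 32072}{\left(-2 - 25\right) + 13524} = \frac{278 + 32072}{-27 + 13524} = \frac{32350}{13497} \approx 2.3968$)
$z = \frac{8141}{13497}$ ($z = 3 - \frac{32350}{13497} = \frac{8141}{13497} \approx 0.60317$)
$\frac{S{\left(U{\left(12,1 \right)} \right)}}{z} = \frac{0}{\frac{8141}{13497}} = 0 \cdot \frac{13497}{8141} = 0$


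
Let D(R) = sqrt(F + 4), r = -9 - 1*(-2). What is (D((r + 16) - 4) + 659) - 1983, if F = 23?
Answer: -1324 + 3*sqrt(3) ≈ -1318.8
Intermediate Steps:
r = -7 (r = -9 + 2 = -7)
D(R) = 3*sqrt(3) (D(R) = sqrt(23 + 4) = sqrt(27) = 3*sqrt(3))
(D((r + 16) - 4) + 659) - 1983 = (3*sqrt(3) + 659) - 1983 = (659 + 3*sqrt(3)) - 1983 = -1324 + 3*sqrt(3)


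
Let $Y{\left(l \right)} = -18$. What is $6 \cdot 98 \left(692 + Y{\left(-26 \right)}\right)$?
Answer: $396312$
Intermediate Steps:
$6 \cdot 98 \left(692 + Y{\left(-26 \right)}\right) = 6 \cdot 98 \left(692 - 18\right) = 588 \cdot 674 = 396312$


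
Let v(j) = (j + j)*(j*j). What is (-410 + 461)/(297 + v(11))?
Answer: 51/2959 ≈ 0.017236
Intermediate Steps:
v(j) = 2*j³ (v(j) = (2*j)*j² = 2*j³)
(-410 + 461)/(297 + v(11)) = (-410 + 461)/(297 + 2*11³) = 51/(297 + 2*1331) = 51/(297 + 2662) = 51/2959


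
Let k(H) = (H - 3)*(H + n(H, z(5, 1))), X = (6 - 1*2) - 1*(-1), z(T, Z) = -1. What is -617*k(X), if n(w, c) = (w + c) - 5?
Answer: -4936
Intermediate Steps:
X = 5 (X = (6 - 2) + 1 = 4 + 1 = 5)
n(w, c) = -5 + c + w (n(w, c) = (c + w) - 5 = -5 + c + w)
k(H) = (-6 + 2*H)*(-3 + H) (k(H) = (H - 3)*(H + (-5 - 1 + H)) = (-3 + H)*(H + (-6 + H)) = (-3 + H)*(-6 + 2*H) = (-6 + 2*H)*(-3 + H))
-617*k(X) = -617*(18 - 12*5 + 2*5**2) = -617*(18 - 60 + 2*25) = -617*(18 - 60 + 50) = -617*8 = -4936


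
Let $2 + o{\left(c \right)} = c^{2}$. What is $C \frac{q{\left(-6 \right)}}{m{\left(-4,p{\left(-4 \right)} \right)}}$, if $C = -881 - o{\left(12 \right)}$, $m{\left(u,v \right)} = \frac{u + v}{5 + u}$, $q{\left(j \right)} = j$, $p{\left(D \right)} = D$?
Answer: $- \frac{3069}{4} \approx -767.25$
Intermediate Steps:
$o{\left(c \right)} = -2 + c^{2}$
$m{\left(u,v \right)} = \frac{u + v}{5 + u}$
$C = -1023$ ($C = -881 - \left(-2 + 12^{2}\right) = -881 - \left(-2 + 144\right) = -881 - 142 = -1023$)
$C \frac{q{\left(-6 \right)}}{m{\left(-4,p{\left(-4 \right)} \right)}} = - 1023 \left(- \frac{6}{\frac{1}{5 - 4} \left(-4 - 4\right)}\right) = - 1023 \left(- \frac{6}{1^{-1} \left(-8\right)}\right) = - 1023 \left(- \frac{6}{1 \left(-8\right)}\right) = - 1023 \left(- \frac{6}{-8}\right) = - 1023 \left(\left(-6\right) \left(- \frac{1}{8}\right)\right) = \left(-1023\right) \frac{3}{4} = - \frac{3069}{4}$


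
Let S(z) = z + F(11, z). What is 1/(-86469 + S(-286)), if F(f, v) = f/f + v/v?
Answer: -1/86753 ≈ -1.1527e-5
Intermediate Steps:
F(f, v) = 2 (F(f, v) = 1 + 1 = 2)
S(z) = 2 + z (S(z) = z + 2 = 2 + z)
1/(-86469 + S(-286)) = 1/(-86469 + (2 - 286)) = 1/(-86469 - 284) = 1/(-86753) = -1/86753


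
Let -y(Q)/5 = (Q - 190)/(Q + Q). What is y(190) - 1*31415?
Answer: -31415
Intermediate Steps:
y(Q) = -5*(-190 + Q)/(2*Q) (y(Q) = -5*(Q - 190)/(Q + Q) = -5*(-190 + Q)/(2*Q))
y(190) - 1*31415 = (-5/2 + 475/190) - 1*31415 = (-5/2 + 475*(1/190)) - 31415 = (-5/2 + 5/2) - 31415 = 0 - 31415 = -31415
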